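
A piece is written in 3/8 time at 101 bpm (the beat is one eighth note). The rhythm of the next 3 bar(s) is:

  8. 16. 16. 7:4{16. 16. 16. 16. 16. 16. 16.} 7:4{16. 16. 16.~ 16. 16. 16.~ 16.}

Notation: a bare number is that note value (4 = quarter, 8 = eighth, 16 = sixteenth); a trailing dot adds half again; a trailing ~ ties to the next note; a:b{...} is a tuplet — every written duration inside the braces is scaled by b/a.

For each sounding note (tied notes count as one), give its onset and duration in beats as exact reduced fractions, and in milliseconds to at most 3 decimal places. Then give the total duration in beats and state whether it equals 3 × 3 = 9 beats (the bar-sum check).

1) 0.0ms=0b +891.089ms=3/2b
2) 891.089ms=3/2b +445.545ms=3/4b
3) 1336.634ms=9/4b +445.545ms=3/4b
4) 1782.178ms=3b +254.597ms=3/7b
5) 2036.775ms=24/7b +254.597ms=3/7b
6) 2291.372ms=27/7b +254.597ms=3/7b
7) 2545.969ms=30/7b +254.597ms=3/7b
8) 2800.566ms=33/7b +254.597ms=3/7b
9) 3055.163ms=36/7b +254.597ms=3/7b
10) 3309.76ms=39/7b +254.597ms=3/7b
11) 3564.356ms=6b +254.597ms=3/7b
12) 3818.953ms=45/7b +254.597ms=3/7b
13) 4073.55ms=48/7b +509.194ms=6/7b
14) 4582.744ms=54/7b +254.597ms=3/7b
15) 4837.341ms=57/7b +509.194ms=6/7b
Σ=9b of 9 (101bpm 3/8) — PASS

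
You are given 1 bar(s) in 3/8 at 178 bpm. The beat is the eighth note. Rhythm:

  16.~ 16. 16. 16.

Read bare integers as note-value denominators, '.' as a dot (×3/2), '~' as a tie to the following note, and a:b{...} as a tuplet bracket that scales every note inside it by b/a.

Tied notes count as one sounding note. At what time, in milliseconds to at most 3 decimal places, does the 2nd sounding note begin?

note 2 onset = 3/2b = 505.618ms

1. 0.0ms @ 0 + 505.618ms (3/2)
2. 505.618ms @ 3/2 + 252.809ms (3/4)
3. 758.427ms @ 9/4 + 252.809ms (3/4)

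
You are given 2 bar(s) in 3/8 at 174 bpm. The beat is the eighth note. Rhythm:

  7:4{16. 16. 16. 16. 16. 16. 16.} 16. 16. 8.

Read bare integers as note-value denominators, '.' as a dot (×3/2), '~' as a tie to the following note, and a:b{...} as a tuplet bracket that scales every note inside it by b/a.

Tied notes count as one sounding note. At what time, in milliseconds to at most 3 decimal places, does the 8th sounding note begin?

1. 0.0ms @ 0 + 147.783ms (3/7)
2. 147.783ms @ 3/7 + 147.783ms (3/7)
3. 295.567ms @ 6/7 + 147.783ms (3/7)
4. 443.35ms @ 9/7 + 147.783ms (3/7)
5. 591.133ms @ 12/7 + 147.783ms (3/7)
6. 738.916ms @ 15/7 + 147.783ms (3/7)
7. 886.7ms @ 18/7 + 147.783ms (3/7)
8. 1034.483ms @ 3 + 258.621ms (3/4)
9. 1293.103ms @ 15/4 + 258.621ms (3/4)
10. 1551.724ms @ 9/2 + 517.241ms (3/2)

note 8 onset = 3b = 1034.483ms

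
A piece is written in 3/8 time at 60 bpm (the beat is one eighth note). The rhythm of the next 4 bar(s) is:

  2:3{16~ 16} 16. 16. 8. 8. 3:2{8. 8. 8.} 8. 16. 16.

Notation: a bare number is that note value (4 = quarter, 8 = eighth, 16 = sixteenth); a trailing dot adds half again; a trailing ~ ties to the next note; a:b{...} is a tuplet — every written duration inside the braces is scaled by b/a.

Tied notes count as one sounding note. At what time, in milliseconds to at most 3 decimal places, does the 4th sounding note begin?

1. 0.0ms @ 0 + 1500.0ms (3/2)
2. 1500.0ms @ 3/2 + 750.0ms (3/4)
3. 2250.0ms @ 9/4 + 750.0ms (3/4)
4. 3000.0ms @ 3 + 1500.0ms (3/2)
5. 4500.0ms @ 9/2 + 1500.0ms (3/2)
6. 6000.0ms @ 6 + 1000.0ms (1)
7. 7000.0ms @ 7 + 1000.0ms (1)
8. 8000.0ms @ 8 + 1000.0ms (1)
9. 9000.0ms @ 9 + 1500.0ms (3/2)
10. 10500.0ms @ 21/2 + 750.0ms (3/4)
11. 11250.0ms @ 45/4 + 750.0ms (3/4)

note 4 onset = 3b = 3000.0ms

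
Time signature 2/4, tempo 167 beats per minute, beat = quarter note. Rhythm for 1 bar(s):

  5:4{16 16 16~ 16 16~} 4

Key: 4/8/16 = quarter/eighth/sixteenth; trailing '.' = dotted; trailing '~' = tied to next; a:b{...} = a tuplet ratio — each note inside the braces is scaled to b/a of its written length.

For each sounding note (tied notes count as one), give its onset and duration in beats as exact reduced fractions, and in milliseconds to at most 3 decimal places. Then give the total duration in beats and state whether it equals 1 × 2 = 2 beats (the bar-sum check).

1) 0.0ms=0b +71.856ms=1/5b
2) 71.856ms=1/5b +71.856ms=1/5b
3) 143.713ms=2/5b +143.713ms=2/5b
4) 287.425ms=4/5b +431.138ms=6/5b
Σ=2b of 2 (167bpm 2/4) — PASS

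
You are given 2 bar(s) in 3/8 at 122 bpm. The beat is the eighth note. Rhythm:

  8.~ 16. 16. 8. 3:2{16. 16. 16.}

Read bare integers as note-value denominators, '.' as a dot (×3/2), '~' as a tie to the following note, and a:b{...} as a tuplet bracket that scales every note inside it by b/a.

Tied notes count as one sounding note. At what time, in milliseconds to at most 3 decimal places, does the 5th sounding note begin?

note 5 onset = 5b = 2459.016ms

1. 0.0ms @ 0 + 1106.557ms (9/4)
2. 1106.557ms @ 9/4 + 368.852ms (3/4)
3. 1475.41ms @ 3 + 737.705ms (3/2)
4. 2213.115ms @ 9/2 + 245.902ms (1/2)
5. 2459.016ms @ 5 + 245.902ms (1/2)
6. 2704.918ms @ 11/2 + 245.902ms (1/2)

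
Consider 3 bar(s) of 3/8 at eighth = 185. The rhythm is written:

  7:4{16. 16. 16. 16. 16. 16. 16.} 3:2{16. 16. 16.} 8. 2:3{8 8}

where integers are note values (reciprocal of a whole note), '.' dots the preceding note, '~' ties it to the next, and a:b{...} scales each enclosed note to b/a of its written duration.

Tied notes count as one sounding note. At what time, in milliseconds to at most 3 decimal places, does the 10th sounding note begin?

1. 0.0ms @ 0 + 138.996ms (3/7)
2. 138.996ms @ 3/7 + 138.996ms (3/7)
3. 277.992ms @ 6/7 + 138.996ms (3/7)
4. 416.988ms @ 9/7 + 138.996ms (3/7)
5. 555.985ms @ 12/7 + 138.996ms (3/7)
6. 694.981ms @ 15/7 + 138.996ms (3/7)
7. 833.977ms @ 18/7 + 138.996ms (3/7)
8. 972.973ms @ 3 + 162.162ms (1/2)
9. 1135.135ms @ 7/2 + 162.162ms (1/2)
10. 1297.297ms @ 4 + 162.162ms (1/2)
11. 1459.459ms @ 9/2 + 486.486ms (3/2)
12. 1945.946ms @ 6 + 486.486ms (3/2)
13. 2432.432ms @ 15/2 + 486.486ms (3/2)

note 10 onset = 4b = 1297.297ms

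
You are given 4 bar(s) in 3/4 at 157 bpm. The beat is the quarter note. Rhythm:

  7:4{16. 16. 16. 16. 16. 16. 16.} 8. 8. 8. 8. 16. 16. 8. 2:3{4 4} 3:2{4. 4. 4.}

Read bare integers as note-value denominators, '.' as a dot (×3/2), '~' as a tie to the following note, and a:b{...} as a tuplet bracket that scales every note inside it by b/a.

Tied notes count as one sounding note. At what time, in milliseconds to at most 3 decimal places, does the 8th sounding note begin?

1. 0.0ms @ 0 + 81.893ms (3/14)
2. 81.893ms @ 3/14 + 81.893ms (3/14)
3. 163.785ms @ 3/7 + 81.893ms (3/14)
4. 245.678ms @ 9/14 + 81.893ms (3/14)
5. 327.571ms @ 6/7 + 81.893ms (3/14)
6. 409.463ms @ 15/14 + 81.893ms (3/14)
7. 491.356ms @ 9/7 + 81.893ms (3/14)
8. 573.248ms @ 3/2 + 286.624ms (3/4)
9. 859.873ms @ 9/4 + 286.624ms (3/4)
10. 1146.497ms @ 3 + 286.624ms (3/4)
11. 1433.121ms @ 15/4 + 286.624ms (3/4)
12. 1719.745ms @ 9/2 + 143.312ms (3/8)
13. 1863.057ms @ 39/8 + 143.312ms (3/8)
14. 2006.369ms @ 21/4 + 286.624ms (3/4)
15. 2292.994ms @ 6 + 573.248ms (3/2)
16. 2866.242ms @ 15/2 + 573.248ms (3/2)
17. 3439.49ms @ 9 + 382.166ms (1)
18. 3821.656ms @ 10 + 382.166ms (1)
19. 4203.822ms @ 11 + 382.166ms (1)

note 8 onset = 3/2b = 573.248ms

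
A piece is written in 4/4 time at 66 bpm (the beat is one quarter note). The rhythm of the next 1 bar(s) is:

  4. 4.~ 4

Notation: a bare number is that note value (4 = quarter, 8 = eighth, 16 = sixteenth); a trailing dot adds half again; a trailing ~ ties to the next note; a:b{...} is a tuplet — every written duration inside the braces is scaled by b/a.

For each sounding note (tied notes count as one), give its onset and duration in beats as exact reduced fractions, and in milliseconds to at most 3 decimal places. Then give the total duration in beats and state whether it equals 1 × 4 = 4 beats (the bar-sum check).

1) 0.0ms=0b +1363.636ms=3/2b
2) 1363.636ms=3/2b +2272.727ms=5/2b
Σ=4b of 4 (66bpm 4/4) — PASS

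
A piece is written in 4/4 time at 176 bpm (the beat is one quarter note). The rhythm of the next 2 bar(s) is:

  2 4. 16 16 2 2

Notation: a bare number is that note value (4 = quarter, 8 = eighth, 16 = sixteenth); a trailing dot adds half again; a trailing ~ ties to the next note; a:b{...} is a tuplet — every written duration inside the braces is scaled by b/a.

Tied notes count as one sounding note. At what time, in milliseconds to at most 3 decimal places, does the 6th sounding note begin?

note 6 onset = 6b = 2045.455ms

1. 0.0ms @ 0 + 681.818ms (2)
2. 681.818ms @ 2 + 511.364ms (3/2)
3. 1193.182ms @ 7/2 + 85.227ms (1/4)
4. 1278.409ms @ 15/4 + 85.227ms (1/4)
5. 1363.636ms @ 4 + 681.818ms (2)
6. 2045.455ms @ 6 + 681.818ms (2)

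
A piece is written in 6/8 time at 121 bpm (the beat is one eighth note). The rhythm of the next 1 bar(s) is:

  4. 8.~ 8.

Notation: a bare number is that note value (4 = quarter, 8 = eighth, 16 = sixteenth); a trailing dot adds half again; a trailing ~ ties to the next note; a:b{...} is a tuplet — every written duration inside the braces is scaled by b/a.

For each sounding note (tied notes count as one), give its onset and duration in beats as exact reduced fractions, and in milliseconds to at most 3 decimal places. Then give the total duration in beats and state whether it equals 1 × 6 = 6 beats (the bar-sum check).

1) 0.0ms=0b +1487.603ms=3b
2) 1487.603ms=3b +1487.603ms=3b
Σ=6b of 6 (121bpm 6/8) — PASS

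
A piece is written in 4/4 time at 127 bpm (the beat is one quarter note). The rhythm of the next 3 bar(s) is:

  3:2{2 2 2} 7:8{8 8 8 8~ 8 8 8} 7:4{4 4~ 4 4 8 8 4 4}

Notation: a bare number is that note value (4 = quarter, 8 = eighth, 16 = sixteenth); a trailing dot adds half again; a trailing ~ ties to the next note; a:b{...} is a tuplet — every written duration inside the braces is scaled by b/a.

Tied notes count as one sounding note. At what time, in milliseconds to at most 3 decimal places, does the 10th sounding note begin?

1. 0.0ms @ 0 + 629.921ms (4/3)
2. 629.921ms @ 4/3 + 629.921ms (4/3)
3. 1259.843ms @ 8/3 + 629.921ms (4/3)
4. 1889.764ms @ 4 + 269.966ms (4/7)
5. 2159.73ms @ 32/7 + 269.966ms (4/7)
6. 2429.696ms @ 36/7 + 269.966ms (4/7)
7. 2699.663ms @ 40/7 + 539.933ms (8/7)
8. 3239.595ms @ 48/7 + 269.966ms (4/7)
9. 3509.561ms @ 52/7 + 269.966ms (4/7)
10. 3779.528ms @ 8 + 269.966ms (4/7)
11. 4049.494ms @ 60/7 + 539.933ms (8/7)
12. 4589.426ms @ 68/7 + 269.966ms (4/7)
13. 4859.393ms @ 72/7 + 134.983ms (2/7)
14. 4994.376ms @ 74/7 + 134.983ms (2/7)
15. 5129.359ms @ 76/7 + 269.966ms (4/7)
16. 5399.325ms @ 80/7 + 269.966ms (4/7)

note 10 onset = 8b = 3779.528ms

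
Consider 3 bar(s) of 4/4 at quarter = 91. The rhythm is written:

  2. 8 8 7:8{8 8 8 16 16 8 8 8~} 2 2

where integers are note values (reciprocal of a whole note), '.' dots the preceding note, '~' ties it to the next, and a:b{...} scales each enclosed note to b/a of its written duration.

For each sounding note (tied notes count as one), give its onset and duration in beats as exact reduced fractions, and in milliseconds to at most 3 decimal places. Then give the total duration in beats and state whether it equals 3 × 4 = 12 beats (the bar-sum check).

1) 0.0ms=0b +1978.022ms=3b
2) 1978.022ms=3b +329.67ms=1/2b
3) 2307.692ms=7/2b +329.67ms=1/2b
4) 2637.363ms=4b +376.766ms=4/7b
5) 3014.129ms=32/7b +376.766ms=4/7b
6) 3390.895ms=36/7b +376.766ms=4/7b
7) 3767.661ms=40/7b +188.383ms=2/7b
8) 3956.044ms=6b +188.383ms=2/7b
9) 4144.427ms=44/7b +376.766ms=4/7b
10) 4521.193ms=48/7b +376.766ms=4/7b
11) 4897.959ms=52/7b +1695.447ms=18/7b
12) 6593.407ms=10b +1318.681ms=2b
Σ=12b of 12 (91bpm 4/4) — PASS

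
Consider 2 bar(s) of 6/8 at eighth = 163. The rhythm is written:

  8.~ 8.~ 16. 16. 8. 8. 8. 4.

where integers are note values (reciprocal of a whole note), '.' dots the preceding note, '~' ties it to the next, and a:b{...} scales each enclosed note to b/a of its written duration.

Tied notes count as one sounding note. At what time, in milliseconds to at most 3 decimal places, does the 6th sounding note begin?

note 6 onset = 9b = 3312.883ms

1. 0.0ms @ 0 + 1380.368ms (15/4)
2. 1380.368ms @ 15/4 + 276.074ms (3/4)
3. 1656.442ms @ 9/2 + 552.147ms (3/2)
4. 2208.589ms @ 6 + 552.147ms (3/2)
5. 2760.736ms @ 15/2 + 552.147ms (3/2)
6. 3312.883ms @ 9 + 1104.294ms (3)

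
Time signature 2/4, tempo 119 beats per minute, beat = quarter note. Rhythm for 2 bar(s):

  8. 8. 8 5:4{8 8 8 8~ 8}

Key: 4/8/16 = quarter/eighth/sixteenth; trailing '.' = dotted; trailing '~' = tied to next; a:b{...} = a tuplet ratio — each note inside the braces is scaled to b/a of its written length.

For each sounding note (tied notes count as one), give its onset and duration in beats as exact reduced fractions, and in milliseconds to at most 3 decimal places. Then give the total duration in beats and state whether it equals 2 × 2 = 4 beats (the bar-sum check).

1) 0.0ms=0b +378.151ms=3/4b
2) 378.151ms=3/4b +378.151ms=3/4b
3) 756.303ms=3/2b +252.101ms=1/2b
4) 1008.403ms=2b +201.681ms=2/5b
5) 1210.084ms=12/5b +201.681ms=2/5b
6) 1411.765ms=14/5b +201.681ms=2/5b
7) 1613.445ms=16/5b +403.361ms=4/5b
Σ=4b of 4 (119bpm 2/4) — PASS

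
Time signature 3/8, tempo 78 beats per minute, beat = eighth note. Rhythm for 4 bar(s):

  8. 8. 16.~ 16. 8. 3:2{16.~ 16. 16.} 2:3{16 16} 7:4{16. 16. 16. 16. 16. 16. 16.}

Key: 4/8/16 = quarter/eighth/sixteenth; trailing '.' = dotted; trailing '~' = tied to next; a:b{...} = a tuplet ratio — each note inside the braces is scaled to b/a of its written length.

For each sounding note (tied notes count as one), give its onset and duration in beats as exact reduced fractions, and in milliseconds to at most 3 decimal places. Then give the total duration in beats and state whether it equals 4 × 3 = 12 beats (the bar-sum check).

1) 0.0ms=0b +1153.846ms=3/2b
2) 1153.846ms=3/2b +1153.846ms=3/2b
3) 2307.692ms=3b +1153.846ms=3/2b
4) 3461.538ms=9/2b +1153.846ms=3/2b
5) 4615.385ms=6b +769.231ms=1b
6) 5384.615ms=7b +384.615ms=1/2b
7) 5769.231ms=15/2b +576.923ms=3/4b
8) 6346.154ms=33/4b +576.923ms=3/4b
9) 6923.077ms=9b +329.67ms=3/7b
10) 7252.747ms=66/7b +329.67ms=3/7b
11) 7582.418ms=69/7b +329.67ms=3/7b
12) 7912.088ms=72/7b +329.67ms=3/7b
13) 8241.758ms=75/7b +329.67ms=3/7b
14) 8571.429ms=78/7b +329.67ms=3/7b
15) 8901.099ms=81/7b +329.67ms=3/7b
Σ=12b of 12 (78bpm 3/8) — PASS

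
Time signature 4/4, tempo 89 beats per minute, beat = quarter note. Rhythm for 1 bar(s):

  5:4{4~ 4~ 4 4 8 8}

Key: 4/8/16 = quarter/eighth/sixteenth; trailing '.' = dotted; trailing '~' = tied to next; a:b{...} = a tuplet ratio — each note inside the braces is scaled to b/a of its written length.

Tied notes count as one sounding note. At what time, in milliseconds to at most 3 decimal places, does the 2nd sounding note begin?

note 2 onset = 12/5b = 1617.978ms

1. 0.0ms @ 0 + 1617.978ms (12/5)
2. 1617.978ms @ 12/5 + 539.326ms (4/5)
3. 2157.303ms @ 16/5 + 269.663ms (2/5)
4. 2426.966ms @ 18/5 + 269.663ms (2/5)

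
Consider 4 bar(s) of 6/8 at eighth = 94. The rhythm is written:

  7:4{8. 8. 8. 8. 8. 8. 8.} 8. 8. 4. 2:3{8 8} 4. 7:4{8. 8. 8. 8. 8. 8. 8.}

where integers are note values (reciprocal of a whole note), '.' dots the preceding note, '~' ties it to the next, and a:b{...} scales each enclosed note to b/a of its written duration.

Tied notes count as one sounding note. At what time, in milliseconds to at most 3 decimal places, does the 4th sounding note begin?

1. 0.0ms @ 0 + 547.112ms (6/7)
2. 547.112ms @ 6/7 + 547.112ms (6/7)
3. 1094.225ms @ 12/7 + 547.112ms (6/7)
4. 1641.337ms @ 18/7 + 547.112ms (6/7)
5. 2188.45ms @ 24/7 + 547.112ms (6/7)
6. 2735.562ms @ 30/7 + 547.112ms (6/7)
7. 3282.675ms @ 36/7 + 547.112ms (6/7)
8. 3829.787ms @ 6 + 957.447ms (3/2)
9. 4787.234ms @ 15/2 + 957.447ms (3/2)
10. 5744.681ms @ 9 + 1914.894ms (3)
11. 7659.574ms @ 12 + 957.447ms (3/2)
12. 8617.021ms @ 27/2 + 957.447ms (3/2)
13. 9574.468ms @ 15 + 1914.894ms (3)
14. 11489.362ms @ 18 + 547.112ms (6/7)
15. 12036.474ms @ 132/7 + 547.112ms (6/7)
16. 12583.587ms @ 138/7 + 547.112ms (6/7)
17. 13130.699ms @ 144/7 + 547.112ms (6/7)
18. 13677.812ms @ 150/7 + 547.112ms (6/7)
19. 14224.924ms @ 156/7 + 547.112ms (6/7)
20. 14772.036ms @ 162/7 + 547.112ms (6/7)

note 4 onset = 18/7b = 1641.337ms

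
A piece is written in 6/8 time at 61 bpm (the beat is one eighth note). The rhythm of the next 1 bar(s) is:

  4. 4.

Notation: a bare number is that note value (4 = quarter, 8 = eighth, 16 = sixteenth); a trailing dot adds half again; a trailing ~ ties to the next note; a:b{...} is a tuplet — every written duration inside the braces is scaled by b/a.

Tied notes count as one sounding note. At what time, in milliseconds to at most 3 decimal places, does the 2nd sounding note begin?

note 2 onset = 3b = 2950.82ms

1. 0.0ms @ 0 + 2950.82ms (3)
2. 2950.82ms @ 3 + 2950.82ms (3)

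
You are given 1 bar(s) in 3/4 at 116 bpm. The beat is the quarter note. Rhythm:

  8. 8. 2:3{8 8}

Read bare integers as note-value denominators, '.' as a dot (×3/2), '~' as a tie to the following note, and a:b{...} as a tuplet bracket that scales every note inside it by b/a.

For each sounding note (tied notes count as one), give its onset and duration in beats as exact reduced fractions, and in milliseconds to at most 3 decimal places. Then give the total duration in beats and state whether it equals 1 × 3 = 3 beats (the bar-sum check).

1) 0.0ms=0b +387.931ms=3/4b
2) 387.931ms=3/4b +387.931ms=3/4b
3) 775.862ms=3/2b +387.931ms=3/4b
4) 1163.793ms=9/4b +387.931ms=3/4b
Σ=3b of 3 (116bpm 3/4) — PASS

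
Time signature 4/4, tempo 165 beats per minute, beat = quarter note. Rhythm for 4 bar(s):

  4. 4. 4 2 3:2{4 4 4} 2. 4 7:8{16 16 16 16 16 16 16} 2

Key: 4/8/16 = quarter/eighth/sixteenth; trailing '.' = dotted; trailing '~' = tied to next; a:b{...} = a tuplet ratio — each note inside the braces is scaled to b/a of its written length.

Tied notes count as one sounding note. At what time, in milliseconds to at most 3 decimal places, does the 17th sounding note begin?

1. 0.0ms @ 0 + 545.455ms (3/2)
2. 545.455ms @ 3/2 + 545.455ms (3/2)
3. 1090.909ms @ 3 + 363.636ms (1)
4. 1454.545ms @ 4 + 727.273ms (2)
5. 2181.818ms @ 6 + 242.424ms (2/3)
6. 2424.242ms @ 20/3 + 242.424ms (2/3)
7. 2666.667ms @ 22/3 + 242.424ms (2/3)
8. 2909.091ms @ 8 + 1090.909ms (3)
9. 4000.0ms @ 11 + 363.636ms (1)
10. 4363.636ms @ 12 + 103.896ms (2/7)
11. 4467.532ms @ 86/7 + 103.896ms (2/7)
12. 4571.429ms @ 88/7 + 103.896ms (2/7)
13. 4675.325ms @ 90/7 + 103.896ms (2/7)
14. 4779.221ms @ 92/7 + 103.896ms (2/7)
15. 4883.117ms @ 94/7 + 103.896ms (2/7)
16. 4987.013ms @ 96/7 + 103.896ms (2/7)
17. 5090.909ms @ 14 + 727.273ms (2)

note 17 onset = 14b = 5090.909ms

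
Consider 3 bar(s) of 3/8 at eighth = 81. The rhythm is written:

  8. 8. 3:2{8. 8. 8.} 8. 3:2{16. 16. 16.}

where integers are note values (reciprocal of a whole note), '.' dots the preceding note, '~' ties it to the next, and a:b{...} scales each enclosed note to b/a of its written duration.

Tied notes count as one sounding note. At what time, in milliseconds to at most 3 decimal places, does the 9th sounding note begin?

1. 0.0ms @ 0 + 1111.111ms (3/2)
2. 1111.111ms @ 3/2 + 1111.111ms (3/2)
3. 2222.222ms @ 3 + 740.741ms (1)
4. 2962.963ms @ 4 + 740.741ms (1)
5. 3703.704ms @ 5 + 740.741ms (1)
6. 4444.444ms @ 6 + 1111.111ms (3/2)
7. 5555.556ms @ 15/2 + 370.37ms (1/2)
8. 5925.926ms @ 8 + 370.37ms (1/2)
9. 6296.296ms @ 17/2 + 370.37ms (1/2)

note 9 onset = 17/2b = 6296.296ms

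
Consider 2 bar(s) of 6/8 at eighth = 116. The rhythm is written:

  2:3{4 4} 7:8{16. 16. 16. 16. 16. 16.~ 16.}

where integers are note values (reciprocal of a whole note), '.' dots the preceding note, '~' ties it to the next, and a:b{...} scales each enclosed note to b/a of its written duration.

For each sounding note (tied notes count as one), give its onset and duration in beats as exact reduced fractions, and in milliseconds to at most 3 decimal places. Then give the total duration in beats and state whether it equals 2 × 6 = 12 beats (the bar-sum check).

1) 0.0ms=0b +1551.724ms=3b
2) 1551.724ms=3b +1551.724ms=3b
3) 3103.448ms=6b +443.35ms=6/7b
4) 3546.798ms=48/7b +443.35ms=6/7b
5) 3990.148ms=54/7b +443.35ms=6/7b
6) 4433.498ms=60/7b +443.35ms=6/7b
7) 4876.847ms=66/7b +443.35ms=6/7b
8) 5320.197ms=72/7b +886.7ms=12/7b
Σ=12b of 12 (116bpm 6/8) — PASS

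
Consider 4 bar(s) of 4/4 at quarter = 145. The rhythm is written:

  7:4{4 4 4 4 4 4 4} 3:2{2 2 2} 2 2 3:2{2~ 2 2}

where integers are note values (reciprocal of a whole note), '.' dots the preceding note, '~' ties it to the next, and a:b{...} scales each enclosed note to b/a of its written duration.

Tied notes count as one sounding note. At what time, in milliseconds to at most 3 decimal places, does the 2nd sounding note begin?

note 2 onset = 4/7b = 236.453ms

1. 0.0ms @ 0 + 236.453ms (4/7)
2. 236.453ms @ 4/7 + 236.453ms (4/7)
3. 472.906ms @ 8/7 + 236.453ms (4/7)
4. 709.36ms @ 12/7 + 236.453ms (4/7)
5. 945.813ms @ 16/7 + 236.453ms (4/7)
6. 1182.266ms @ 20/7 + 236.453ms (4/7)
7. 1418.719ms @ 24/7 + 236.453ms (4/7)
8. 1655.172ms @ 4 + 551.724ms (4/3)
9. 2206.897ms @ 16/3 + 551.724ms (4/3)
10. 2758.621ms @ 20/3 + 551.724ms (4/3)
11. 3310.345ms @ 8 + 827.586ms (2)
12. 4137.931ms @ 10 + 827.586ms (2)
13. 4965.517ms @ 12 + 1103.448ms (8/3)
14. 6068.966ms @ 44/3 + 551.724ms (4/3)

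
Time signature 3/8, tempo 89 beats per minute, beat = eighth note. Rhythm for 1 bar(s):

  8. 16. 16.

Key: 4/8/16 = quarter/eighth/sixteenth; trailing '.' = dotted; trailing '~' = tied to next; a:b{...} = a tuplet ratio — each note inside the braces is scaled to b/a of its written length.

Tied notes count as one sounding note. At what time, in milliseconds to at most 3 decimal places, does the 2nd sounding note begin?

note 2 onset = 3/2b = 1011.236ms

1. 0.0ms @ 0 + 1011.236ms (3/2)
2. 1011.236ms @ 3/2 + 505.618ms (3/4)
3. 1516.854ms @ 9/4 + 505.618ms (3/4)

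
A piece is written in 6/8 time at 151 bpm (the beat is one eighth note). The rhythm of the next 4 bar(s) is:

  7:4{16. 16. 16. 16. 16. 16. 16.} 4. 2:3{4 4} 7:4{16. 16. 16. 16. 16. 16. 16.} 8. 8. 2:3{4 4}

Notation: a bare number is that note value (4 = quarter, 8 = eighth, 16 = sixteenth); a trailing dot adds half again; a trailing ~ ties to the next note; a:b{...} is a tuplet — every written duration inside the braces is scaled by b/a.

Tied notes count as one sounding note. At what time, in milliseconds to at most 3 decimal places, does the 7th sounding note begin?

1. 0.0ms @ 0 + 170.293ms (3/7)
2. 170.293ms @ 3/7 + 170.293ms (3/7)
3. 340.587ms @ 6/7 + 170.293ms (3/7)
4. 510.88ms @ 9/7 + 170.293ms (3/7)
5. 681.173ms @ 12/7 + 170.293ms (3/7)
6. 851.466ms @ 15/7 + 170.293ms (3/7)
7. 1021.76ms @ 18/7 + 170.293ms (3/7)
8. 1192.053ms @ 3 + 1192.053ms (3)
9. 2384.106ms @ 6 + 1192.053ms (3)
10. 3576.159ms @ 9 + 1192.053ms (3)
11. 4768.212ms @ 12 + 170.293ms (3/7)
12. 4938.505ms @ 87/7 + 170.293ms (3/7)
13. 5108.798ms @ 90/7 + 170.293ms (3/7)
14. 5279.092ms @ 93/7 + 170.293ms (3/7)
15. 5449.385ms @ 96/7 + 170.293ms (3/7)
16. 5619.678ms @ 99/7 + 170.293ms (3/7)
17. 5789.972ms @ 102/7 + 170.293ms (3/7)
18. 5960.265ms @ 15 + 596.026ms (3/2)
19. 6556.291ms @ 33/2 + 596.026ms (3/2)
20. 7152.318ms @ 18 + 1192.053ms (3)
21. 8344.371ms @ 21 + 1192.053ms (3)

note 7 onset = 18/7b = 1021.76ms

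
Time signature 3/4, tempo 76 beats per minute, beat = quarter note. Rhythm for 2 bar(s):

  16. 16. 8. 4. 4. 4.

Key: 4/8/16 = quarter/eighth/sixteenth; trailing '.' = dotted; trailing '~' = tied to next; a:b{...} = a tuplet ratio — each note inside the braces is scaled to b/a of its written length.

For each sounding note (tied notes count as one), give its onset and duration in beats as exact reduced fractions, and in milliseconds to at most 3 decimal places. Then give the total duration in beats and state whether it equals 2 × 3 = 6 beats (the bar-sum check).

1) 0.0ms=0b +296.053ms=3/8b
2) 296.053ms=3/8b +296.053ms=3/8b
3) 592.105ms=3/4b +592.105ms=3/4b
4) 1184.211ms=3/2b +1184.211ms=3/2b
5) 2368.421ms=3b +1184.211ms=3/2b
6) 3552.632ms=9/2b +1184.211ms=3/2b
Σ=6b of 6 (76bpm 3/4) — PASS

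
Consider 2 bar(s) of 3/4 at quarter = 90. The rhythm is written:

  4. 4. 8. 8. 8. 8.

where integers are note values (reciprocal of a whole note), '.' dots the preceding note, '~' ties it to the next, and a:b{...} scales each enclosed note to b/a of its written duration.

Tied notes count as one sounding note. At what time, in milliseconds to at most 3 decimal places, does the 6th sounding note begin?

1. 0.0ms @ 0 + 1000.0ms (3/2)
2. 1000.0ms @ 3/2 + 1000.0ms (3/2)
3. 2000.0ms @ 3 + 500.0ms (3/4)
4. 2500.0ms @ 15/4 + 500.0ms (3/4)
5. 3000.0ms @ 9/2 + 500.0ms (3/4)
6. 3500.0ms @ 21/4 + 500.0ms (3/4)

note 6 onset = 21/4b = 3500.0ms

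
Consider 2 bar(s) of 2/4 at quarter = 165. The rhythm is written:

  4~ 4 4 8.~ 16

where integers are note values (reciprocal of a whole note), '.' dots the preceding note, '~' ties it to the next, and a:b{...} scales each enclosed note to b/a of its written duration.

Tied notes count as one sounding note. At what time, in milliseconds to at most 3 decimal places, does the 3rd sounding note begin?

1. 0.0ms @ 0 + 727.273ms (2)
2. 727.273ms @ 2 + 363.636ms (1)
3. 1090.909ms @ 3 + 363.636ms (1)

note 3 onset = 3b = 1090.909ms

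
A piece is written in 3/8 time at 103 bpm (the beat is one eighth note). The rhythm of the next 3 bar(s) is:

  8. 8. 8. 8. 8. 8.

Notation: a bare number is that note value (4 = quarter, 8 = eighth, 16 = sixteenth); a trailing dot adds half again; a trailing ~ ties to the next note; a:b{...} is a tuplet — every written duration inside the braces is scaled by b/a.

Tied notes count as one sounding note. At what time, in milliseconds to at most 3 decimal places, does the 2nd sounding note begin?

note 2 onset = 3/2b = 873.786ms

1. 0.0ms @ 0 + 873.786ms (3/2)
2. 873.786ms @ 3/2 + 873.786ms (3/2)
3. 1747.573ms @ 3 + 873.786ms (3/2)
4. 2621.359ms @ 9/2 + 873.786ms (3/2)
5. 3495.146ms @ 6 + 873.786ms (3/2)
6. 4368.932ms @ 15/2 + 873.786ms (3/2)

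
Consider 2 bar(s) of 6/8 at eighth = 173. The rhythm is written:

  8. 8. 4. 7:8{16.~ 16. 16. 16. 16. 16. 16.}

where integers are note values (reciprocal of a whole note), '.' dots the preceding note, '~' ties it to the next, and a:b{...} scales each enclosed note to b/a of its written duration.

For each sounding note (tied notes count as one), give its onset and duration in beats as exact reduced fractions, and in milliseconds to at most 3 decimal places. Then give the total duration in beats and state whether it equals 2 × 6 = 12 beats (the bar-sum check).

1) 0.0ms=0b +520.231ms=3/2b
2) 520.231ms=3/2b +520.231ms=3/2b
3) 1040.462ms=3b +1040.462ms=3b
4) 2080.925ms=6b +594.55ms=12/7b
5) 2675.475ms=54/7b +297.275ms=6/7b
6) 2972.75ms=60/7b +297.275ms=6/7b
7) 3270.025ms=66/7b +297.275ms=6/7b
8) 3567.3ms=72/7b +297.275ms=6/7b
9) 3864.575ms=78/7b +297.275ms=6/7b
Σ=12b of 12 (173bpm 6/8) — PASS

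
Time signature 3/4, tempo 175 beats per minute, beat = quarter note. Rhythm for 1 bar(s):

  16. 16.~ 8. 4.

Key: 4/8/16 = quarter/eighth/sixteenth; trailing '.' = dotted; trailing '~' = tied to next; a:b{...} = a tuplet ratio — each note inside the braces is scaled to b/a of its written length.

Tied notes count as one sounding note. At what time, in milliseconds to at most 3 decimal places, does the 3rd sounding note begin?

1. 0.0ms @ 0 + 128.571ms (3/8)
2. 128.571ms @ 3/8 + 385.714ms (9/8)
3. 514.286ms @ 3/2 + 514.286ms (3/2)

note 3 onset = 3/2b = 514.286ms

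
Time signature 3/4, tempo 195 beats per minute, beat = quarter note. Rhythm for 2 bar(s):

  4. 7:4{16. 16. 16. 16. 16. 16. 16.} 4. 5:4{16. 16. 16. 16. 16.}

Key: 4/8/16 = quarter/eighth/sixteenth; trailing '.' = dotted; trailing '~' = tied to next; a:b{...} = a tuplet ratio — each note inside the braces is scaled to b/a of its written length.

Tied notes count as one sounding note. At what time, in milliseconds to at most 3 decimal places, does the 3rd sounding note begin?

1. 0.0ms @ 0 + 461.538ms (3/2)
2. 461.538ms @ 3/2 + 65.934ms (3/14)
3. 527.473ms @ 12/7 + 65.934ms (3/14)
4. 593.407ms @ 27/14 + 65.934ms (3/14)
5. 659.341ms @ 15/7 + 65.934ms (3/14)
6. 725.275ms @ 33/14 + 65.934ms (3/14)
7. 791.209ms @ 18/7 + 65.934ms (3/14)
8. 857.143ms @ 39/14 + 65.934ms (3/14)
9. 923.077ms @ 3 + 461.538ms (3/2)
10. 1384.615ms @ 9/2 + 92.308ms (3/10)
11. 1476.923ms @ 24/5 + 92.308ms (3/10)
12. 1569.231ms @ 51/10 + 92.308ms (3/10)
13. 1661.538ms @ 27/5 + 92.308ms (3/10)
14. 1753.846ms @ 57/10 + 92.308ms (3/10)

note 3 onset = 12/7b = 527.473ms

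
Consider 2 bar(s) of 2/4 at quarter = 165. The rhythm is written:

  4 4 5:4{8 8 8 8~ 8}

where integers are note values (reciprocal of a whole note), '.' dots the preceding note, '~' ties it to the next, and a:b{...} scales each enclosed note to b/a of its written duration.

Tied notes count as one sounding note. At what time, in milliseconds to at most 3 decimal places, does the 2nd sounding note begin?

1. 0.0ms @ 0 + 363.636ms (1)
2. 363.636ms @ 1 + 363.636ms (1)
3. 727.273ms @ 2 + 145.455ms (2/5)
4. 872.727ms @ 12/5 + 145.455ms (2/5)
5. 1018.182ms @ 14/5 + 145.455ms (2/5)
6. 1163.636ms @ 16/5 + 290.909ms (4/5)

note 2 onset = 1b = 363.636ms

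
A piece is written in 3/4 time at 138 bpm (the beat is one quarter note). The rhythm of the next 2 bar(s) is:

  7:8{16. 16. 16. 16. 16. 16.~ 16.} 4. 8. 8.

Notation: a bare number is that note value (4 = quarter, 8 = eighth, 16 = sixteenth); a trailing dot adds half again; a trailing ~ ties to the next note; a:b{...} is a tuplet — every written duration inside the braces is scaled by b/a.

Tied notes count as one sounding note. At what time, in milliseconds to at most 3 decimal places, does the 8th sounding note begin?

note 8 onset = 9/2b = 1956.522ms

1. 0.0ms @ 0 + 186.335ms (3/7)
2. 186.335ms @ 3/7 + 186.335ms (3/7)
3. 372.671ms @ 6/7 + 186.335ms (3/7)
4. 559.006ms @ 9/7 + 186.335ms (3/7)
5. 745.342ms @ 12/7 + 186.335ms (3/7)
6. 931.677ms @ 15/7 + 372.671ms (6/7)
7. 1304.348ms @ 3 + 652.174ms (3/2)
8. 1956.522ms @ 9/2 + 326.087ms (3/4)
9. 2282.609ms @ 21/4 + 326.087ms (3/4)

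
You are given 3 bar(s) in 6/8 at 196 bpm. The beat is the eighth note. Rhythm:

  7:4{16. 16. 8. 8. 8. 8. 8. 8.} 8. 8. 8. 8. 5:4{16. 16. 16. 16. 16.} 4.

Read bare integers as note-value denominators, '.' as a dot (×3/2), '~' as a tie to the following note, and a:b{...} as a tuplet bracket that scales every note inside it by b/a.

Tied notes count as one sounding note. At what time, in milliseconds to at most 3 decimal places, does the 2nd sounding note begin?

note 2 onset = 3/7b = 131.195ms

1. 0.0ms @ 0 + 131.195ms (3/7)
2. 131.195ms @ 3/7 + 131.195ms (3/7)
3. 262.391ms @ 6/7 + 262.391ms (6/7)
4. 524.781ms @ 12/7 + 262.391ms (6/7)
5. 787.172ms @ 18/7 + 262.391ms (6/7)
6. 1049.563ms @ 24/7 + 262.391ms (6/7)
7. 1311.953ms @ 30/7 + 262.391ms (6/7)
8. 1574.344ms @ 36/7 + 262.391ms (6/7)
9. 1836.735ms @ 6 + 459.184ms (3/2)
10. 2295.918ms @ 15/2 + 459.184ms (3/2)
11. 2755.102ms @ 9 + 459.184ms (3/2)
12. 3214.286ms @ 21/2 + 459.184ms (3/2)
13. 3673.469ms @ 12 + 183.673ms (3/5)
14. 3857.143ms @ 63/5 + 183.673ms (3/5)
15. 4040.816ms @ 66/5 + 183.673ms (3/5)
16. 4224.49ms @ 69/5 + 183.673ms (3/5)
17. 4408.163ms @ 72/5 + 183.673ms (3/5)
18. 4591.837ms @ 15 + 918.367ms (3)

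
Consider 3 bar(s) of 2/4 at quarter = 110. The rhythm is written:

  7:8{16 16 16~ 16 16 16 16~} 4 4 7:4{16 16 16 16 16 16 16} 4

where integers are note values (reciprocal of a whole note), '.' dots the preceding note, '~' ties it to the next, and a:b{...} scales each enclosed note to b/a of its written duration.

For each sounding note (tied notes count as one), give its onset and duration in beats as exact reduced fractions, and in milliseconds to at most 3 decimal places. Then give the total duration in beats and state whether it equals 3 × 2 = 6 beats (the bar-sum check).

1) 0.0ms=0b +155.844ms=2/7b
2) 155.844ms=2/7b +155.844ms=2/7b
3) 311.688ms=4/7b +311.688ms=4/7b
4) 623.377ms=8/7b +155.844ms=2/7b
5) 779.221ms=10/7b +155.844ms=2/7b
6) 935.065ms=12/7b +701.299ms=9/7b
7) 1636.364ms=3b +545.455ms=1b
8) 2181.818ms=4b +77.922ms=1/7b
9) 2259.74ms=29/7b +77.922ms=1/7b
10) 2337.662ms=30/7b +77.922ms=1/7b
11) 2415.584ms=31/7b +77.922ms=1/7b
12) 2493.506ms=32/7b +77.922ms=1/7b
13) 2571.429ms=33/7b +77.922ms=1/7b
14) 2649.351ms=34/7b +77.922ms=1/7b
15) 2727.273ms=5b +545.455ms=1b
Σ=6b of 6 (110bpm 2/4) — PASS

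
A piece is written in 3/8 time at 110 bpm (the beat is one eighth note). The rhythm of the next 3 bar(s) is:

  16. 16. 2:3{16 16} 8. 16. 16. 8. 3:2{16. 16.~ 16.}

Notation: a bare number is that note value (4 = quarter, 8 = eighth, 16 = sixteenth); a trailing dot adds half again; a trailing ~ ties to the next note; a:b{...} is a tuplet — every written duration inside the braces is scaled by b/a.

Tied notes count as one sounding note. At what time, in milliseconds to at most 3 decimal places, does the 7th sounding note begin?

1. 0.0ms @ 0 + 409.091ms (3/4)
2. 409.091ms @ 3/4 + 409.091ms (3/4)
3. 818.182ms @ 3/2 + 409.091ms (3/4)
4. 1227.273ms @ 9/4 + 409.091ms (3/4)
5. 1636.364ms @ 3 + 818.182ms (3/2)
6. 2454.545ms @ 9/2 + 409.091ms (3/4)
7. 2863.636ms @ 21/4 + 409.091ms (3/4)
8. 3272.727ms @ 6 + 818.182ms (3/2)
9. 4090.909ms @ 15/2 + 272.727ms (1/2)
10. 4363.636ms @ 8 + 545.455ms (1)

note 7 onset = 21/4b = 2863.636ms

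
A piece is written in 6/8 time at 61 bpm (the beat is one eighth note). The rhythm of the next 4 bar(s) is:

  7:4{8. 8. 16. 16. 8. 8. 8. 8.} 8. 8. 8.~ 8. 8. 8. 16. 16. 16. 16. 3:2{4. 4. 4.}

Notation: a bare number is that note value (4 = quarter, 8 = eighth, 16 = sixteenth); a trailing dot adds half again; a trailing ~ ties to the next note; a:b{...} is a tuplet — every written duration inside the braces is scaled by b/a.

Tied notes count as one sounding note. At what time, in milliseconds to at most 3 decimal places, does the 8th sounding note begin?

note 8 onset = 36/7b = 5058.548ms

1. 0.0ms @ 0 + 843.091ms (6/7)
2. 843.091ms @ 6/7 + 843.091ms (6/7)
3. 1686.183ms @ 12/7 + 421.546ms (3/7)
4. 2107.728ms @ 15/7 + 421.546ms (3/7)
5. 2529.274ms @ 18/7 + 843.091ms (6/7)
6. 3372.365ms @ 24/7 + 843.091ms (6/7)
7. 4215.457ms @ 30/7 + 843.091ms (6/7)
8. 5058.548ms @ 36/7 + 843.091ms (6/7)
9. 5901.639ms @ 6 + 1475.41ms (3/2)
10. 7377.049ms @ 15/2 + 1475.41ms (3/2)
11. 8852.459ms @ 9 + 2950.82ms (3)
12. 11803.279ms @ 12 + 1475.41ms (3/2)
13. 13278.689ms @ 27/2 + 1475.41ms (3/2)
14. 14754.098ms @ 15 + 737.705ms (3/4)
15. 15491.803ms @ 63/4 + 737.705ms (3/4)
16. 16229.508ms @ 33/2 + 737.705ms (3/4)
17. 16967.213ms @ 69/4 + 737.705ms (3/4)
18. 17704.918ms @ 18 + 1967.213ms (2)
19. 19672.131ms @ 20 + 1967.213ms (2)
20. 21639.344ms @ 22 + 1967.213ms (2)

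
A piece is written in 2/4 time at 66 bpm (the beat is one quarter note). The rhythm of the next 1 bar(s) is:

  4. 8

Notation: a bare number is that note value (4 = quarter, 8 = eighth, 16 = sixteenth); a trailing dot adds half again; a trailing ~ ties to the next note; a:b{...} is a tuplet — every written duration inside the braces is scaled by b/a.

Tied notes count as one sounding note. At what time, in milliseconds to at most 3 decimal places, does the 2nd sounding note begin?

note 2 onset = 3/2b = 1363.636ms

1. 0.0ms @ 0 + 1363.636ms (3/2)
2. 1363.636ms @ 3/2 + 454.545ms (1/2)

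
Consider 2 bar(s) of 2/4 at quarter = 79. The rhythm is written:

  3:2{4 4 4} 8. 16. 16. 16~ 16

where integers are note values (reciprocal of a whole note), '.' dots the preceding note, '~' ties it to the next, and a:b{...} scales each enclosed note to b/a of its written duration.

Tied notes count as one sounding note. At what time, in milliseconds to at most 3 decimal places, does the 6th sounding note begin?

1. 0.0ms @ 0 + 506.329ms (2/3)
2. 506.329ms @ 2/3 + 506.329ms (2/3)
3. 1012.658ms @ 4/3 + 506.329ms (2/3)
4. 1518.987ms @ 2 + 569.62ms (3/4)
5. 2088.608ms @ 11/4 + 284.81ms (3/8)
6. 2373.418ms @ 25/8 + 284.81ms (3/8)
7. 2658.228ms @ 7/2 + 379.747ms (1/2)

note 6 onset = 25/8b = 2373.418ms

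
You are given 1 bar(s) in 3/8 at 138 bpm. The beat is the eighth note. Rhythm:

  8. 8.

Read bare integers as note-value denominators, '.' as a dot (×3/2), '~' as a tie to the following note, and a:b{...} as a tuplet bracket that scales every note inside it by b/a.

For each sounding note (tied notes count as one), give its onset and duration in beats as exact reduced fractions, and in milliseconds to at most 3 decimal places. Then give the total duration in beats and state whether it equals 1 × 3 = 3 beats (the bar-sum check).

1) 0.0ms=0b +652.174ms=3/2b
2) 652.174ms=3/2b +652.174ms=3/2b
Σ=3b of 3 (138bpm 3/8) — PASS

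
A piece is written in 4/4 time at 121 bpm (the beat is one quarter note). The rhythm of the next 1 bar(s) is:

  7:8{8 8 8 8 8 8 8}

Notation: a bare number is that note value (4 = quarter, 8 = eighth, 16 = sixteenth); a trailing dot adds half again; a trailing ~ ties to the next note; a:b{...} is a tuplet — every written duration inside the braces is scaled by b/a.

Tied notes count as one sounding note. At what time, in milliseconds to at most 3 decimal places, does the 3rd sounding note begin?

note 3 onset = 8/7b = 566.706ms

1. 0.0ms @ 0 + 283.353ms (4/7)
2. 283.353ms @ 4/7 + 283.353ms (4/7)
3. 566.706ms @ 8/7 + 283.353ms (4/7)
4. 850.059ms @ 12/7 + 283.353ms (4/7)
5. 1133.412ms @ 16/7 + 283.353ms (4/7)
6. 1416.765ms @ 20/7 + 283.353ms (4/7)
7. 1700.118ms @ 24/7 + 283.353ms (4/7)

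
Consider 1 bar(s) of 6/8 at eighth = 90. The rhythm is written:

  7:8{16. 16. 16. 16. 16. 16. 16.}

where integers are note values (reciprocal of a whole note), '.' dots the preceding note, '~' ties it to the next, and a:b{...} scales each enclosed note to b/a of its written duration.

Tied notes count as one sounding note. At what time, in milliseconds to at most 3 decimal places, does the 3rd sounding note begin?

1. 0.0ms @ 0 + 571.429ms (6/7)
2. 571.429ms @ 6/7 + 571.429ms (6/7)
3. 1142.857ms @ 12/7 + 571.429ms (6/7)
4. 1714.286ms @ 18/7 + 571.429ms (6/7)
5. 2285.714ms @ 24/7 + 571.429ms (6/7)
6. 2857.143ms @ 30/7 + 571.429ms (6/7)
7. 3428.571ms @ 36/7 + 571.429ms (6/7)

note 3 onset = 12/7b = 1142.857ms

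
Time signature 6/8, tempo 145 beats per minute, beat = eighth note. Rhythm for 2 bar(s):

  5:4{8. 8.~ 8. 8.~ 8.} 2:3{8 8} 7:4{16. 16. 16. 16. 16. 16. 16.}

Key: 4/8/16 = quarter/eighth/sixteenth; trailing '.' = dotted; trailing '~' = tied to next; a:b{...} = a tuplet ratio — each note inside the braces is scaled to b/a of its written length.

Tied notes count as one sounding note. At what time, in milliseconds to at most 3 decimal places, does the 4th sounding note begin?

note 4 onset = 6b = 2482.759ms

1. 0.0ms @ 0 + 496.552ms (6/5)
2. 496.552ms @ 6/5 + 993.103ms (12/5)
3. 1489.655ms @ 18/5 + 993.103ms (12/5)
4. 2482.759ms @ 6 + 620.69ms (3/2)
5. 3103.448ms @ 15/2 + 620.69ms (3/2)
6. 3724.138ms @ 9 + 177.34ms (3/7)
7. 3901.478ms @ 66/7 + 177.34ms (3/7)
8. 4078.818ms @ 69/7 + 177.34ms (3/7)
9. 4256.158ms @ 72/7 + 177.34ms (3/7)
10. 4433.498ms @ 75/7 + 177.34ms (3/7)
11. 4610.837ms @ 78/7 + 177.34ms (3/7)
12. 4788.177ms @ 81/7 + 177.34ms (3/7)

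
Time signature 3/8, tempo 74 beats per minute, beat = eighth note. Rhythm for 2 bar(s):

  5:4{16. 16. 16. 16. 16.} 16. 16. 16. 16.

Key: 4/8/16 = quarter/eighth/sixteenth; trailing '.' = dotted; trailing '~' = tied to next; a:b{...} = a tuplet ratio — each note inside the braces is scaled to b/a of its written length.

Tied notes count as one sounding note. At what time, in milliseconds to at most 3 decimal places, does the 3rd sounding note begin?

1. 0.0ms @ 0 + 486.486ms (3/5)
2. 486.486ms @ 3/5 + 486.486ms (3/5)
3. 972.973ms @ 6/5 + 486.486ms (3/5)
4. 1459.459ms @ 9/5 + 486.486ms (3/5)
5. 1945.946ms @ 12/5 + 486.486ms (3/5)
6. 2432.432ms @ 3 + 608.108ms (3/4)
7. 3040.541ms @ 15/4 + 608.108ms (3/4)
8. 3648.649ms @ 9/2 + 608.108ms (3/4)
9. 4256.757ms @ 21/4 + 608.108ms (3/4)

note 3 onset = 6/5b = 972.973ms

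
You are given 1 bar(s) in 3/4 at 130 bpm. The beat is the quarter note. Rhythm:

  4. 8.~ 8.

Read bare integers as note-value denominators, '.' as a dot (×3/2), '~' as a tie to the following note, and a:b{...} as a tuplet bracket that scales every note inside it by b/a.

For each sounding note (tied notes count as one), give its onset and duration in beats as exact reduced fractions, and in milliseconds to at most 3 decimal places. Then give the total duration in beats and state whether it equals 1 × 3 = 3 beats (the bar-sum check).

1) 0.0ms=0b +692.308ms=3/2b
2) 692.308ms=3/2b +692.308ms=3/2b
Σ=3b of 3 (130bpm 3/4) — PASS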